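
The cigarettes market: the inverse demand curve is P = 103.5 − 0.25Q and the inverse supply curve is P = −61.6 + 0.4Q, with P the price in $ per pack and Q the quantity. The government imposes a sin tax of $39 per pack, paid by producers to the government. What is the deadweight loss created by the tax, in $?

Rewrite in direct form: Qd = 414 − 4P and Qs = 2.5P + 154.
Without the tax, 414 − 4P = 2.5P + 154 gives 6.5P = 260, so P* = $40 and Q* = 254.
With the tax collected from producers, supply shifts: Qs = 2.5(P − 39) + 154.
New equilibrium: buyers pay $55, producers receive $16, Q = 194. (Wedge: Pb − Ps = 39.)
Quantity falls by |ΔQ| = |254 − 194| = 60.
DWL = ½ · t · |ΔQ| = ½ · 39 · 60 = $1170.

Deadweight loss = $1170.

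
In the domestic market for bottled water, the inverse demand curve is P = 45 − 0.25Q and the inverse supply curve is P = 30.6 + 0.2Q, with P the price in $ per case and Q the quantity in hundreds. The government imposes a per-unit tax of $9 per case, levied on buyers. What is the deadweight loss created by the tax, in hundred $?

Deadweight loss = $90 hundred.

Rewrite in direct form: Qd = 180 − 4P and Qs = 5P − 153.
Without the tax, 180 − 4P = 5P − 153 gives 9P = 333, so P* = $37 and Q* = 32.
With the tax collected from buyers, demand (in seller-price terms) shifts: Qd = 180 − 4(P + 9).
New equilibrium: buyers pay $42, producers receive $33, Q = 12. (Wedge: Pb − Ps = 9.)
Quantity falls by |ΔQ| = |32 − 12| = 20.
DWL = ½ · t · |ΔQ| = ½ · 9 · 20 = $90.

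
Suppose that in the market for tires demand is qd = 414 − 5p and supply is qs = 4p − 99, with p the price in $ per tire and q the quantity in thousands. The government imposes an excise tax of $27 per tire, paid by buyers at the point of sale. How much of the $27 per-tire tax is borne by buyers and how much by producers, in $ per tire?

Without the tax, 414 − 5p = 4p − 99 gives 9p = 513, so p* = $57 and q* = 129.
With the tax collected from buyers, demand (in seller-price terms) shifts: qd = 414 − 5(p + 27).
Solving gives q = 69 with buyers paying $69 and producers receiving $42 (the $27 wedge).
Burden on buyers: $12; on producers: $15. (They sum to $27.)
The less price-elastic side of the market bears the larger share of a per-unit tax.

Buyers bear $12 per tire; producers bear $15 per tire.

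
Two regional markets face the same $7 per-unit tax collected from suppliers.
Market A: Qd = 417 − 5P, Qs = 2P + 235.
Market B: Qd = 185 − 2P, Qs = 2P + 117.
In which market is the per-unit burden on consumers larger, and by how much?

Market A: pre-tax P* = $26, Q* = 287; post-tax Q = 277; per-unit burden on consumers = $2.
Market B: pre-tax P* = $17, Q* = 151; post-tax Q = 144; per-unit burden on consumers = $3.5.
Difference: $2 vs $3.5 → market B is larger by $1.5.

Market B, by $1.5.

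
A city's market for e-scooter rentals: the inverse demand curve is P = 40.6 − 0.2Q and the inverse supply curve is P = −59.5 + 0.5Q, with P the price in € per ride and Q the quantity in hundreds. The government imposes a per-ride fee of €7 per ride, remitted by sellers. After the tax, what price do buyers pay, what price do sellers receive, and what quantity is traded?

Rewrite in direct form: Qd = 203 − 5P and Qs = 2P + 119.
Without the tax, 203 − 5P = 2P + 119 gives 7P = 84, so P* = €12 and Q* = 143.
With the tax collected from sellers, supply shifts: Qs = 2(P − 7) + 119.
New equilibrium: buyers pay €14, sellers receive €7, Q = 133. (Wedge: Pb − Ps = 7.)
The less price-elastic side of the market bears the larger share of a per-unit tax.

Buyers pay €14; sellers receive €7; quantity = 133.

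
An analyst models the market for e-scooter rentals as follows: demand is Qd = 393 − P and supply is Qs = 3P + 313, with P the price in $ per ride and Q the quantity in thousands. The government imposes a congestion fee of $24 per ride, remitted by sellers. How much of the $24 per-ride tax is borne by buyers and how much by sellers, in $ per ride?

Buyers bear $18 per ride; sellers bear $6 per ride.

Without the tax, 393 − P = 3P + 313 gives 4P = 80, so P* = $20 and Q* = 373.
With the tax collected from sellers, supply shifts: Qs = 3(P − 24) + 313.
Solving gives Q = 355 with buyers paying $38 and sellers receiving $14 (the $24 wedge).
Burden on buyers: $18; on sellers: $6. (They sum to $24.)
The less price-elastic side of the market bears the larger share of a per-unit tax.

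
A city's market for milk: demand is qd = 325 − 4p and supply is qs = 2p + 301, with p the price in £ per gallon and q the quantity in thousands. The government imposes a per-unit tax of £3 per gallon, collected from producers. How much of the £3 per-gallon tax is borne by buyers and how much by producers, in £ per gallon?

Buyers bear £1 per gallon; producers bear £2 per gallon.

Before the tax: set 325 − 4p = 2p + 301 → p* = £4, q* = 309.
With the tax collected from producers, supply shifts: qs = 2(p − 3) + 301.
Solving gives q = 305 with buyers paying £5 and producers receiving £2 (the £3 wedge).
Burden on buyers: £1; on producers: £2. (They sum to £3.)
The less price-elastic side of the market bears the larger share of a per-unit tax.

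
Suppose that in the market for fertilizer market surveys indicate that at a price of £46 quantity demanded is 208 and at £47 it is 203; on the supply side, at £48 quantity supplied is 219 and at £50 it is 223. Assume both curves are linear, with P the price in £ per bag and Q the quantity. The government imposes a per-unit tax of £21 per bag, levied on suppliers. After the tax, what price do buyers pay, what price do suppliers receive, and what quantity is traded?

Demand slope: (203 − 208)/(47 − 46) = -5, so Qd = 438 − 5P.
Supply slope: (223 − 219)/(50 − 48) = 2, so Qs = 2P + 123.
Before the tax: set 438 − 5P = 2P + 123 → P* = £45, Q* = 213.
With the tax collected from suppliers, supply shifts: Qs = 2(P − 21) + 123.
New equilibrium: buyers pay £51, suppliers receive £30, Q = 183. (Wedge: Pb − Ps = 21.)
The less price-elastic side of the market bears the larger share of a per-unit tax.

Buyers pay £51; suppliers receive £30; quantity = 183.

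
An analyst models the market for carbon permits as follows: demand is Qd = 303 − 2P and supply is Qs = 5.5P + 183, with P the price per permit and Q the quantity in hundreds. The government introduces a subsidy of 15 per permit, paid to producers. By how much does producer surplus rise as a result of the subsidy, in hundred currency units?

Without the subsidy, 303 − 2P = 5.5P + 183 gives 7.5P = 120, so P* = 16 and Q* = 271.
With a per-unit subsidy paid to producers, each receives P + 15 per unit sold, so supply becomes Qs = 5.5(P + 15) + 183.
Solving gives Q = 293 with consumers paying 5 and producers receiving 20 (the 15 wedge).
ΔPS is the trapezoid between Q = 293 and Q = 271 of height 4: ½ · (271 + 293) · 4 = 1128.

Producer surplus rises by 1128 hundred.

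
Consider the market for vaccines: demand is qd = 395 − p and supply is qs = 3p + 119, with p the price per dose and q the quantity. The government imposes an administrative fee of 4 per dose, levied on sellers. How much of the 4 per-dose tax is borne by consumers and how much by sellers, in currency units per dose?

Before the tax: set 395 − p = 3p + 119 → p* = 69, q* = 326.
With the tax collected from sellers, supply shifts: qs = 3(p − 4) + 119.
Solving gives q = 323 with consumers paying 72 and sellers receiving 68 (the 4 wedge).
Burden on consumers: 3; on sellers: 1. (They sum to 4.)
The less price-elastic side of the market bears the larger share of a per-unit tax.

Consumers bear 3 per dose; sellers bear 1 per dose.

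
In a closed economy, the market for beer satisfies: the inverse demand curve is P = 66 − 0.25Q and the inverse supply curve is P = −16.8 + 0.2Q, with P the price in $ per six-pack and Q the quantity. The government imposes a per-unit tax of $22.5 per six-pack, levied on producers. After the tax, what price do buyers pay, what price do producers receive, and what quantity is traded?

Buyers pay $32.5; producers receive $10; quantity = 134.

Rewrite in direct form: Qd = 264 − 4P and Qs = 5P + 84.
Before the tax: set 264 − 4P = 5P + 84 → P* = $20, Q* = 184.
With the tax collected from producers, supply shifts: Qs = 5(P − 22.5) + 84.
Solving gives Q = 134 with buyers paying $32.5 and producers receiving $10 (the $22.5 wedge).
The less price-elastic side of the market bears the larger share of a per-unit tax.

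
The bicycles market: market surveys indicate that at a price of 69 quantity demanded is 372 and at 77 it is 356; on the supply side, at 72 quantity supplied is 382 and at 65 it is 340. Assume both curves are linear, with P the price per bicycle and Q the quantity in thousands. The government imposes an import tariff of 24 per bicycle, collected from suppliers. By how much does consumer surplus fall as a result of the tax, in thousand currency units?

Consumer surplus falls by 6336 thousand.

Demand slope: (356 − 372)/(77 − 69) = -2, so Qd = 510 − 2P.
Supply slope: (340 − 382)/(65 − 72) = 6, so Qs = 6P − 50.
Without the tax, 510 − 2P = 6P − 50 gives 8P = 560, so P* = 70 and Q* = 370.
With the tax collected from suppliers, supply shifts: Qs = 6(P − 24) − 50.
New equilibrium: consumers pay 88, suppliers receive 64, Q = 334. (Wedge: Pb − Ps = 24.)
ΔCS is the trapezoid between Q = 334 and Q = 370 of height 18: ½ · (370 + 334) · 18 = 6336.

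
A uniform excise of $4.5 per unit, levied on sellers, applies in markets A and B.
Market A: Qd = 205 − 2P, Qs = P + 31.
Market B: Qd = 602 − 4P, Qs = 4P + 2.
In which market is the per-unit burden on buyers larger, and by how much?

Market B, by $0.75.

Market A: pre-tax P* = $58, Q* = 89; post-tax Q = 86; per-unit burden on buyers = $1.5.
Market B: pre-tax P* = $75, Q* = 302; post-tax Q = 293; per-unit burden on buyers = $2.25.
Difference: $1.5 vs $2.25 → market B is larger by $0.75.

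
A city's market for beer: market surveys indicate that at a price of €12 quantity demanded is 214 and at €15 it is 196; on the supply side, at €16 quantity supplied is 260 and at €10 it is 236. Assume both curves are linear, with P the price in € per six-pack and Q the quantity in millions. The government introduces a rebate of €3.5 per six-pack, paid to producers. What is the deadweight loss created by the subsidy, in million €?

Demand slope: (196 − 214)/(15 − 12) = -6, so Qd = 286 − 6P.
Supply slope: (236 − 260)/(10 − 16) = 4, so Qs = 4P + 196.
Before the subsidy: set 286 − 6P = 4P + 196 → P* = €9, Q* = 232.
With a per-unit subsidy paid to producers, each receives P + 3.5 per unit sold, so supply becomes Qs = 4(P + 3.5) + 196.
Solving gives Q = 240.4 with buyers paying €7.6 and producers receiving €11.1 (the €3.5 wedge).
Quantity rises by |ΔQ| = |232 − 240.4| = 8.4.
DWL = ½ · t · |ΔQ| = ½ · 3.5 · 8.4 = €14.7.

Deadweight loss = €14.7 million.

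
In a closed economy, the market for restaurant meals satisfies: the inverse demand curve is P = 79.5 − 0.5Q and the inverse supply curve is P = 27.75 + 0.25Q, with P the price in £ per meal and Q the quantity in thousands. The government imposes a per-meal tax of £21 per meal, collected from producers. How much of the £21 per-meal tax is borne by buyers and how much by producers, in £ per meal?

Buyers bear £14 per meal; producers bear £7 per meal.

Rewrite in direct form: Qd = 159 − 2P and Qs = 4P − 111.
Without the tax, 159 − 2P = 4P − 111 gives 6P = 270, so P* = £45 and Q* = 69.
With the tax collected from producers, supply shifts: Qs = 4(P − 21) − 111.
Solving gives Q = 41 with buyers paying £59 and producers receiving £38 (the £21 wedge).
Burden on buyers: £14; on producers: £7. (They sum to £21.)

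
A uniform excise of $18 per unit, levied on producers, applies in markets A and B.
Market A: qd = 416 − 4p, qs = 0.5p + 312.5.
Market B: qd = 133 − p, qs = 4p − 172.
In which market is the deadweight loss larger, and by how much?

Market B, by $57.6.

Market A: pre-tax p* = $23, q* = 324; post-tax q = 316; deadweight loss = $72.
Market B: pre-tax p* = $61, q* = 72; post-tax q = 57.6; deadweight loss = $129.6.
Difference: $72 vs $129.6 → market B is larger by $57.6.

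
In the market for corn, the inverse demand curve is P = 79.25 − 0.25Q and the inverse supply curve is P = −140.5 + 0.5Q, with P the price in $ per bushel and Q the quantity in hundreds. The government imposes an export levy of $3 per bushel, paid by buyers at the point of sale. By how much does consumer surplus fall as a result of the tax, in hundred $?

Consumer surplus falls by $291 hundred.

Inverting to Q(P) form: Qd = 317 − 4P; Qs = 2P + 281.
Before the tax: set 317 − 4P = 2P + 281 → P* = $6, Q* = 293.
With the tax collected from buyers, demand (in seller-price terms) shifts: Qd = 317 − 4(P + 3).
New equilibrium: buyers pay $7, producers receive $4, Q = 289. (Wedge: Pb − Ps = 3.)
ΔCS is the trapezoid between Q = 289 and Q = 293 of height $1: ½ · (293 + 289) · 1 = $291.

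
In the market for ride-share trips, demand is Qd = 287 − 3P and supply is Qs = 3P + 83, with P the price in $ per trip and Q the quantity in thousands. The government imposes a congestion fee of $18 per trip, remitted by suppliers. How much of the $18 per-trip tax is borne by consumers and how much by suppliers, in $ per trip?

Before the tax: set 287 − 3P = 3P + 83 → P* = $34, Q* = 185.
With the tax collected from suppliers, supply shifts: Qs = 3(P − 18) + 83.
New equilibrium: consumers pay $43, suppliers receive $25, Q = 158. (Wedge: Pb − Ps = 18.)
Burden on consumers: $9; on suppliers: $9. (They sum to $18.)

Consumers bear $9 per trip; suppliers bear $9 per trip.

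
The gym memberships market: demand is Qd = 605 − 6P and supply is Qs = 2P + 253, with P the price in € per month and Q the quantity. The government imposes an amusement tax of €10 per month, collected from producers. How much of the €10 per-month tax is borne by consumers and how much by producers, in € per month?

Consumers bear €2.5 per month; producers bear €7.5 per month.

Before the tax: set 605 − 6P = 2P + 253 → P* = €44, Q* = 341.
With the tax collected from producers, supply shifts: Qs = 2(P − 10) + 253.
New equilibrium: consumers pay €46.5, producers receive €36.5, Q = 326. (Wedge: Pb − Ps = 10.)
Burden on consumers: €2.5; on producers: €7.5. (They sum to €10.)
The less price-elastic side of the market bears the larger share of a per-unit tax.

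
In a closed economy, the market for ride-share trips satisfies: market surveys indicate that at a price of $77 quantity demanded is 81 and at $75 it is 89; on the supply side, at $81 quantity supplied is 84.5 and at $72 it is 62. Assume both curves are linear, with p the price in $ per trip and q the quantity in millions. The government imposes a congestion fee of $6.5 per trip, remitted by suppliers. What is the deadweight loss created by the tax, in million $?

Demand slope: (89 − 81)/(75 − 77) = -4, so qd = 389 − 4p.
Supply slope: (62 − 84.5)/(72 − 81) = 2.5, so qs = 2.5p − 118.
Without the tax, 389 − 4p = 2.5p − 118 gives 6.5p = 507, so p* = $78 and q* = 77.
With the tax collected from suppliers, supply shifts: qs = 2.5(p − 6.5) − 118.
New equilibrium: buyers pay $80.5, suppliers receive $74, q = 67. (Wedge: pb − ps = 6.5.)
Quantity falls by |ΔQ| = |77 − 67| = 10.
DWL = ½ · t · |ΔQ| = ½ · 6.5 · 10 = $32.5.

Deadweight loss = $32.5 million.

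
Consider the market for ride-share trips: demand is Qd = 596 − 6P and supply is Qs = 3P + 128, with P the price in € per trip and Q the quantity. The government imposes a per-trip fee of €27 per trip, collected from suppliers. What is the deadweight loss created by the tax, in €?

Deadweight loss = €729.

Before the tax: set 596 − 6P = 3P + 128 → P* = €52, Q* = 284.
With the tax collected from suppliers, supply shifts: Qs = 3(P − 27) + 128.
New equilibrium: consumers pay €61, suppliers receive €34, Q = 230. (Wedge: Pb − Ps = 27.)
Quantity falls by |ΔQ| = |284 − 230| = 54.
DWL = ½ · t · |ΔQ| = ½ · 27 · 54 = €729.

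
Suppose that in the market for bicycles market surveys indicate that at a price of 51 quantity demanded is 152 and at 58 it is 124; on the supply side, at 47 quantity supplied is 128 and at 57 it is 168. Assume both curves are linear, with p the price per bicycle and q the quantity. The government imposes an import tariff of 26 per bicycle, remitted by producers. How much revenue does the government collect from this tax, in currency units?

Demand slope: (124 − 152)/(58 − 51) = -4, so qd = 356 − 4p.
Supply slope: (168 − 128)/(57 − 47) = 4, so qs = 4p − 60.
Without the tax, 356 − 4p = 4p − 60 gives 8p = 416, so p* = 52 and q* = 148.
With the tax collected from producers, supply shifts: qs = 4(p − 26) − 60.
New equilibrium: consumers pay 65, producers receive 39, q = 96. (Wedge: pb − ps = 26.)
Revenue = t · Q = 26 · 96 = 2496.

Tax revenue = 2496.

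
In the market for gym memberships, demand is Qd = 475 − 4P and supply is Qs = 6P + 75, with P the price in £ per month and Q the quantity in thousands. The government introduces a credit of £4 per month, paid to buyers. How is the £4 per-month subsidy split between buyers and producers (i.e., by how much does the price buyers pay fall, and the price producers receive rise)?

Without the subsidy, 475 − 4P = 6P + 75 gives 10P = 400, so P* = £40 and Q* = 315.
With a per-unit subsidy paid to buyers, each effectively pays P − 4, so demand becomes Qd = 475 − 4(P − 4).
Solving gives Q = 324.6 with buyers paying £37.6 and producers receiving £41.6 (the £4 wedge).
Gain to buyers: £2.4; to producers: £1.6. (They sum to £4.)

Buyers gain £2.4 per month; producers gain £1.6 per month.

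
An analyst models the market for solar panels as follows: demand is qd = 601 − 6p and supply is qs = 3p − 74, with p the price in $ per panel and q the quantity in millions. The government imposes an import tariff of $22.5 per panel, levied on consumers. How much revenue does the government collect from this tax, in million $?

Tax revenue = $2385 million.

Without the tax, 601 − 6p = 3p − 74 gives 9p = 675, so p* = $75 and q* = 151.
With the tax collected from consumers, demand (in seller-price terms) shifts: qd = 601 − 6(p + 22.5).
Solving gives q = 106 with consumers paying $82.5 and suppliers receiving $60 (the $22.5 wedge).
Revenue = t · Q = 22.5 · 106 = $2385.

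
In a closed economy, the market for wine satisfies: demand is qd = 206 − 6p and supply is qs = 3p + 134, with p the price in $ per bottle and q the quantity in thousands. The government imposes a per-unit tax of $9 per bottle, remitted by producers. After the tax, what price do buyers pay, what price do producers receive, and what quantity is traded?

Before the tax: set 206 − 6p = 3p + 134 → p* = $8, q* = 158.
With the tax collected from producers, supply shifts: qs = 3(p − 9) + 134.
Solving gives q = 140 with buyers paying $11 and producers receiving $2 (the $9 wedge).
The less price-elastic side of the market bears the larger share of a per-unit tax.

Buyers pay $11; producers receive $2; quantity = 140.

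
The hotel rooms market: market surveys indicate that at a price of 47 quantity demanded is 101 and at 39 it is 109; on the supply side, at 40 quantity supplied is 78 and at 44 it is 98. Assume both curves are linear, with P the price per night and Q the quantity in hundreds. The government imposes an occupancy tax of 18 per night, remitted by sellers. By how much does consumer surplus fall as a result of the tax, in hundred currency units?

Consumer surplus falls by 1432.5 hundred.

Demand slope: (109 − 101)/(39 − 47) = -1, so Qd = 148 − P.
Supply slope: (98 − 78)/(44 − 40) = 5, so Qs = 5P − 122.
Without the tax, 148 − P = 5P − 122 gives 6P = 270, so P* = 45 and Q* = 103.
With the tax collected from sellers, supply shifts: Qs = 5(P − 18) − 122.
Solving gives Q = 88 with buyers paying 60 and sellers receiving 42 (the 18 wedge).
ΔCS is the trapezoid between Q = 88 and Q = 103 of height 15: ½ · (103 + 88) · 15 = 1432.5.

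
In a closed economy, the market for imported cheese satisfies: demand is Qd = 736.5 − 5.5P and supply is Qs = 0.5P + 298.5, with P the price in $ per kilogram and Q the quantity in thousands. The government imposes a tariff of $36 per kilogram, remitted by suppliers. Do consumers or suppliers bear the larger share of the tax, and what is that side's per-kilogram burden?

Before the tax: set 736.5 − 5.5P = 0.5P + 298.5 → P* = $73, Q* = 335.
With the tax collected from suppliers, supply shifts: Qs = 0.5(P − 36) + 298.5.
New equilibrium: consumers pay $76, suppliers receive $40, Q = 318.5. (Wedge: Pb − Ps = 36.)
Per-kilogram burden: consumers $3, suppliers $33.
Suppliers take the larger share because supply is less price-elastic here (demand slope 5.5 vs supply slope 0.5).
The less price-elastic side of the market bears the larger share of a per-unit tax.

Suppliers bear the larger share: $33 per kilogram.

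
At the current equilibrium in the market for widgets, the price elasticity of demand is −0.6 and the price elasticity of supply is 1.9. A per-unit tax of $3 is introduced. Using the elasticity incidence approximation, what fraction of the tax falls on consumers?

Consumers' share ≈ 0.76.

Incidence ratio: consumers' share ≈ εs / (εs + |εd|) = 1.9 / (1.9 + 0.6) = 0.76.
Supply is the more elastic side, so consumers bear the larger share.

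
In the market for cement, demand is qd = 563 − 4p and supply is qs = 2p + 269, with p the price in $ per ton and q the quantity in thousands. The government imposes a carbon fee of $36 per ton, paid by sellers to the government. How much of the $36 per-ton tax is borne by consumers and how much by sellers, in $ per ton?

Without the tax, 563 − 4p = 2p + 269 gives 6p = 294, so p* = $49 and q* = 367.
With the tax collected from sellers, supply shifts: qs = 2(p − 36) + 269.
New equilibrium: consumers pay $61, sellers receive $25, q = 319. (Wedge: pb − ps = 36.)
Burden on consumers: $12; on sellers: $24. (They sum to $36.)

Consumers bear $12 per ton; sellers bear $24 per ton.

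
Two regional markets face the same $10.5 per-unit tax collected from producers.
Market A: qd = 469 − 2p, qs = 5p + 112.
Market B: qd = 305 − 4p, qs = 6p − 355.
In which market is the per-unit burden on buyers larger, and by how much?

Market A, by $1.2.

Market A: pre-tax p* = $51, q* = 367; post-tax q = 352; per-unit burden on buyers = $7.5.
Market B: pre-tax p* = $66, q* = 41; post-tax q = 15.8; per-unit burden on buyers = $6.3.
Difference: $7.5 vs $6.3 → market A is larger by $1.2.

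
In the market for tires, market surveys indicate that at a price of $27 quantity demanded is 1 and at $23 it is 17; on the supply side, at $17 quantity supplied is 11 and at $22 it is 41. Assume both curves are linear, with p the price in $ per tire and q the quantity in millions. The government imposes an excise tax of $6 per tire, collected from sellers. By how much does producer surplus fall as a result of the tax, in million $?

Demand slope: (17 − 1)/(23 − 27) = -4, so qd = 109 − 4p.
Supply slope: (41 − 11)/(22 − 17) = 6, so qs = 6p − 91.
Without the tax, 109 − 4p = 6p − 91 gives 10p = 200, so p* = $20 and q* = 29.
With the tax collected from sellers, supply shifts: qs = 6(p − 6) − 91.
New equilibrium: buyers pay $23.6, sellers receive $17.6, q = 14.6. (Wedge: pb − ps = 6.)
ΔPS is the trapezoid between Q = 14.6 and Q = 29 of height $2.4: ½ · (29 + 14.6) · 2.4 = $52.32.

Producer surplus falls by $52.32 million.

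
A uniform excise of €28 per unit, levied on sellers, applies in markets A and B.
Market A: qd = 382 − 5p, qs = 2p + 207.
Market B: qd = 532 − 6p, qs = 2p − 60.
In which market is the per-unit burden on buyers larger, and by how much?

Market A: pre-tax p* = €25, q* = 257; post-tax q = 217; per-unit burden on buyers = €8.
Market B: pre-tax p* = €74, q* = 88; post-tax q = 46; per-unit burden on buyers = €7.
Difference: €8 vs €7 → market A is larger by €1.

Market A, by €1.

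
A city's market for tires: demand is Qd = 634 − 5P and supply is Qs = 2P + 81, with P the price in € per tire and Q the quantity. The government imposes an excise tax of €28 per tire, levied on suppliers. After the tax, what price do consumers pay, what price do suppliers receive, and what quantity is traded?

Consumers pay €87; suppliers receive €59; quantity = 199.

Without the tax, 634 − 5P = 2P + 81 gives 7P = 553, so P* = €79 and Q* = 239.
With the tax collected from suppliers, supply shifts: Qs = 2(P − 28) + 81.
New equilibrium: consumers pay €87, suppliers receive €59, Q = 199. (Wedge: Pb − Ps = 28.)
The less price-elastic side of the market bears the larger share of a per-unit tax.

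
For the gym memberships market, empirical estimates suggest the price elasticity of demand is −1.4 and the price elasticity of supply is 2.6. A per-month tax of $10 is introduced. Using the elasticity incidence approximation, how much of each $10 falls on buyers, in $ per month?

Incidence ratio: buyers' share ≈ εs / (εs + |εd|) = 2.6 / (2.6 + 1.4) = 0.65.
So buyers bear ≈ 0.65 × $10 = $6.5; suppliers bear $3.5.

Buyers bear ≈ $6.5 per month.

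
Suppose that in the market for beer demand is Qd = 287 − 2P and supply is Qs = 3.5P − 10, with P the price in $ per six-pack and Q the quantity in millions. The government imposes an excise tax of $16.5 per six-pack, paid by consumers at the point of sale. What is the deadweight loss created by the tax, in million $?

Before the tax: set 287 − 2P = 3.5P − 10 → P* = $54, Q* = 179.
With the tax collected from consumers, demand (in seller-price terms) shifts: Qd = 287 − 2(P + 16.5).
Solving gives Q = 158 with consumers paying $64.5 and producers receiving $48 (the $16.5 wedge).
Quantity falls by |ΔQ| = |179 − 158| = 21.
DWL = ½ · t · |ΔQ| = ½ · 16.5 · 21 = $173.25.

Deadweight loss = $173.25 million.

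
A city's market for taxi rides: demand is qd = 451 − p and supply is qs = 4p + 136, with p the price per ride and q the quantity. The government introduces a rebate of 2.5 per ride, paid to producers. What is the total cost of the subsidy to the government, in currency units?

Without the subsidy, 451 − p = 4p + 136 gives 5p = 315, so p* = 63 and q* = 388.
With a per-unit subsidy paid to producers, each receives p + 2.5 per unit sold, so supply becomes qs = 4(p + 2.5) + 136.
New equilibrium: consumers pay 61, producers receive 63.5, q = 390. (Wedge: pb − ps = −2.5.)
Outlay = t · Q = 2.5 · 390 = 975.

Government outlay = 975.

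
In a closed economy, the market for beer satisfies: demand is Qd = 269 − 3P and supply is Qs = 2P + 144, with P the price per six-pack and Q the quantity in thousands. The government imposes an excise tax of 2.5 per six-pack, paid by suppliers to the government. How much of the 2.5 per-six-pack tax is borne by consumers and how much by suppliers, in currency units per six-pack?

Without the tax, 269 − 3P = 2P + 144 gives 5P = 125, so P* = 25 and Q* = 194.
With the tax collected from suppliers, supply shifts: Qs = 2(P − 2.5) + 144.
New equilibrium: consumers pay 26, suppliers receive 23.5, Q = 191. (Wedge: Pb − Ps = 2.5.)
Burden on consumers: 1; on suppliers: 1.5. (They sum to 2.5.)
The less price-elastic side of the market bears the larger share of a per-unit tax.

Consumers bear 1 per six-pack; suppliers bear 1.5 per six-pack.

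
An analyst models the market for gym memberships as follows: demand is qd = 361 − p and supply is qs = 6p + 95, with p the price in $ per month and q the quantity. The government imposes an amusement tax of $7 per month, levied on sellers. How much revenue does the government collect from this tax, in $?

Without the tax, 361 − p = 6p + 95 gives 7p = 266, so p* = $38 and q* = 323.
With the tax collected from sellers, supply shifts: qs = 6(p − 7) + 95.
Solving gives q = 317 with consumers paying $44 and sellers receiving $37 (the $7 wedge).
Revenue = t · Q = 7 · 317 = $2219.

Tax revenue = $2219.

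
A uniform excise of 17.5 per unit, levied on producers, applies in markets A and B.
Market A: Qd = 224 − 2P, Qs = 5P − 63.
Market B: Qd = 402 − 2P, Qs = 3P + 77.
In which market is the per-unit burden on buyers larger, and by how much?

Market A: pre-tax P* = 41, Q* = 142; post-tax Q = 117; per-unit burden on buyers = 12.5.
Market B: pre-tax P* = 65, Q* = 272; post-tax Q = 251; per-unit burden on buyers = 10.5.
Difference: 12.5 vs 10.5 → market A is larger by 2.

Market A, by 2.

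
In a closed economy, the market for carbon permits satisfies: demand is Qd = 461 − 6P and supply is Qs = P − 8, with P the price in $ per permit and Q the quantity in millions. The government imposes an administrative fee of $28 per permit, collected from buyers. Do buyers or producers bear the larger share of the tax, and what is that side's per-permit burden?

Without the tax, 461 − 6P = P − 8 gives 7P = 469, so P* = $67 and Q* = 59.
With the tax collected from buyers, demand (in seller-price terms) shifts: Qd = 461 − 6(P + 28).
New equilibrium: buyers pay $71, producers receive $43, Q = 35. (Wedge: Pb − Ps = 28.)
Per-permit burden: buyers $4, producers $24.
Producers take the larger share because supply is less price-elastic here (demand slope 6 vs supply slope 1).

Producers bear the larger share: $24 per permit.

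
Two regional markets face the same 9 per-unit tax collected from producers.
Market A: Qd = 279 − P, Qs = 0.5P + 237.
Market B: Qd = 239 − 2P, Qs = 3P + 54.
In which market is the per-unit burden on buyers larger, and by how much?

Market B, by 2.4.

Market A: pre-tax P* = 28, Q* = 251; post-tax Q = 248; per-unit burden on buyers = 3.
Market B: pre-tax P* = 37, Q* = 165; post-tax Q = 154.2; per-unit burden on buyers = 5.4.
Difference: 3 vs 5.4 → market B is larger by 2.4.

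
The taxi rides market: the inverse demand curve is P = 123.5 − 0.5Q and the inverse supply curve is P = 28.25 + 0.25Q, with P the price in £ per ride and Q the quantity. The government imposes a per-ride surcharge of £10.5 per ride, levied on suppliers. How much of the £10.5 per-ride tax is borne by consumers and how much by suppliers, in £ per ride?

Inverting to Q(P) form: Qd = 247 − 2P; Qs = 4P − 113.
Before the tax: set 247 − 2P = 4P − 113 → P* = £60, Q* = 127.
With the tax collected from suppliers, supply shifts: Qs = 4(P − 10.5) − 113.
Solving gives Q = 113 with consumers paying £67 and suppliers receiving £56.5 (the £10.5 wedge).
Burden on consumers: £7; on suppliers: £3.5. (They sum to £10.5.)

Consumers bear £7 per ride; suppliers bear £3.5 per ride.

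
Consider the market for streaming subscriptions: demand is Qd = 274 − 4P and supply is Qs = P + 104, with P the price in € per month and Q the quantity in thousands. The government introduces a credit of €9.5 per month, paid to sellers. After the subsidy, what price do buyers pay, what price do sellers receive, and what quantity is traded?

Buyers pay €32.1; sellers receive €41.6; quantity = 145.6.

Before the subsidy: set 274 − 4P = P + 104 → P* = €34, Q* = 138.
With a per-unit subsidy paid to sellers, each receives P + 9.5 per unit sold, so supply becomes Qs = (P + 9.5) + 104.
Solving gives Q = 145.6 with buyers paying €32.1 and sellers receiving €41.6 (the €9.5 wedge).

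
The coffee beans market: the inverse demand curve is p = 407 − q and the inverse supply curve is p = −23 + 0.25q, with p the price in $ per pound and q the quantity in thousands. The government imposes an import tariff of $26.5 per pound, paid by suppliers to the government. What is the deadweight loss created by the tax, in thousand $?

Deadweight loss = $280.9 thousand.

Rewrite in direct form: qd = 407 − p and qs = 4p + 92.
Without the tax, 407 − p = 4p + 92 gives 5p = 315, so p* = $63 and q* = 344.
With the tax collected from suppliers, supply shifts: qs = 4(p − 26.5) + 92.
New equilibrium: consumers pay $84.2, suppliers receive $57.7, q = 322.8. (Wedge: pb − ps = 26.5.)
Quantity falls by |ΔQ| = |344 − 322.8| = 21.2.
DWL = ½ · t · |ΔQ| = ½ · 26.5 · 21.2 = $280.9.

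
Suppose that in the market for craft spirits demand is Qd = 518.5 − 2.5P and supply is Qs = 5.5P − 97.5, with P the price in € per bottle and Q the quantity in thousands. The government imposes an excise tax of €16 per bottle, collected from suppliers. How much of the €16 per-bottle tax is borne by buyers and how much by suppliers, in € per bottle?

Buyers bear €11 per bottle; suppliers bear €5 per bottle.

Before the tax: set 518.5 − 2.5P = 5.5P − 97.5 → P* = €77, Q* = 326.
With the tax collected from suppliers, supply shifts: Qs = 5.5(P − 16) − 97.5.
New equilibrium: buyers pay €88, suppliers receive €72, Q = 298.5. (Wedge: Pb − Ps = 16.)
Burden on buyers: €11; on suppliers: €5. (They sum to €16.)
The less price-elastic side of the market bears the larger share of a per-unit tax.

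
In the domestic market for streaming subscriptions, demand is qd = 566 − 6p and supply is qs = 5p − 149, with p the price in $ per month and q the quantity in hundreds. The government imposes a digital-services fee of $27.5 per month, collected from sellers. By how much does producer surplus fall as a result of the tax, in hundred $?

Producer surplus falls by $2077.5 hundred.

Without the tax, 566 − 6p = 5p − 149 gives 11p = 715, so p* = $65 and q* = 176.
With the tax collected from sellers, supply shifts: qs = 5(p − 27.5) − 149.
New equilibrium: buyers pay $77.5, sellers receive $50, q = 101. (Wedge: pb − ps = 27.5.)
ΔPS is the trapezoid between Q = 101 and Q = 176 of height $15: ½ · (176 + 101) · 15 = $2077.5.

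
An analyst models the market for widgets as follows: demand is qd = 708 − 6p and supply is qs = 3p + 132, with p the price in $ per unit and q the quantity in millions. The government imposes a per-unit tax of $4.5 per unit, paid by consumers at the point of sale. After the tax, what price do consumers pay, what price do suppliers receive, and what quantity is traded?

Consumers pay $65.5; suppliers receive $61; quantity = 315.

Before the tax: set 708 − 6p = 3p + 132 → p* = $64, q* = 324.
With the tax collected from consumers, demand (in seller-price terms) shifts: qd = 708 − 6(p + 4.5).
New equilibrium: consumers pay $65.5, suppliers receive $61, q = 315. (Wedge: pb − ps = 4.5.)
The less price-elastic side of the market bears the larger share of a per-unit tax.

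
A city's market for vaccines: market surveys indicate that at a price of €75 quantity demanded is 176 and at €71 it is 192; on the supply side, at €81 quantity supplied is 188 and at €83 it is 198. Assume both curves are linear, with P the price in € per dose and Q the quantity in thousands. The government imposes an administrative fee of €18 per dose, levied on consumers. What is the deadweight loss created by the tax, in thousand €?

Deadweight loss = €360 thousand.

Demand slope: (192 − 176)/(71 − 75) = -4, so Qd = 476 − 4P.
Supply slope: (198 − 188)/(83 − 81) = 5, so Qs = 5P − 217.
Without the tax, 476 − 4P = 5P − 217 gives 9P = 693, so P* = €77 and Q* = 168.
With the tax collected from consumers, demand (in seller-price terms) shifts: Qd = 476 − 4(P + 18).
New equilibrium: consumers pay €87, suppliers receive €69, Q = 128. (Wedge: Pb − Ps = 18.)
Quantity falls by |ΔQ| = |168 − 128| = 40.
DWL = ½ · t · |ΔQ| = ½ · 18 · 40 = €360.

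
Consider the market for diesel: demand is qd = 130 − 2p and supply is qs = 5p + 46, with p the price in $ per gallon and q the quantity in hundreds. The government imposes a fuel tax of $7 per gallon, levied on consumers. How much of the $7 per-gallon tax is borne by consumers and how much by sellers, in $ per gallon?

Consumers bear $5 per gallon; sellers bear $2 per gallon.

Before the tax: set 130 − 2p = 5p + 46 → p* = $12, q* = 106.
With the tax collected from consumers, demand (in seller-price terms) shifts: qd = 130 − 2(p + 7).
New equilibrium: consumers pay $17, sellers receive $10, q = 96. (Wedge: pb − ps = 7.)
Burden on consumers: $5; on sellers: $2. (They sum to $7.)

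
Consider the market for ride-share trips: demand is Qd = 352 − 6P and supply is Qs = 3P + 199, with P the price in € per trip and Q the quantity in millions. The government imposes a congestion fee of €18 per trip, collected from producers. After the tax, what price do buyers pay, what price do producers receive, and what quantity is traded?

Buyers pay €23; producers receive €5; quantity = 214.

Before the tax: set 352 − 6P = 3P + 199 → P* = €17, Q* = 250.
With the tax collected from producers, supply shifts: Qs = 3(P − 18) + 199.
Solving gives Q = 214 with buyers paying €23 and producers receiving €5 (the €18 wedge).
The less price-elastic side of the market bears the larger share of a per-unit tax.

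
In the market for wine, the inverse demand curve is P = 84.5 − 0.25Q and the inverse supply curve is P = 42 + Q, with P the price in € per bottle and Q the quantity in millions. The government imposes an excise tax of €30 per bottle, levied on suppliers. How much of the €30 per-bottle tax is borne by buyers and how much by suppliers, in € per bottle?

Buyers bear €6 per bottle; suppliers bear €24 per bottle.

Rewrite in direct form: Qd = 338 − 4P and Qs = P − 42.
Without the tax, 338 − 4P = P − 42 gives 5P = 380, so P* = €76 and Q* = 34.
With the tax collected from suppliers, supply shifts: Qs = (P − 30) − 42.
Solving gives Q = 10 with buyers paying €82 and suppliers receiving €52 (the €30 wedge).
Burden on buyers: €6; on suppliers: €24. (They sum to €30.)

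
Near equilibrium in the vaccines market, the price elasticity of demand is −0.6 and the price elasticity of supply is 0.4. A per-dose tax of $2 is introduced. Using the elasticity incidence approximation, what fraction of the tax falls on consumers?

Consumers' share ≈ 0.4.

Incidence ratio: consumers' share ≈ εs / (εs + |εd|) = 0.4 / (0.4 + 0.6) = 0.4.
Supply is the less elastic side, so consumers bear the smaller share.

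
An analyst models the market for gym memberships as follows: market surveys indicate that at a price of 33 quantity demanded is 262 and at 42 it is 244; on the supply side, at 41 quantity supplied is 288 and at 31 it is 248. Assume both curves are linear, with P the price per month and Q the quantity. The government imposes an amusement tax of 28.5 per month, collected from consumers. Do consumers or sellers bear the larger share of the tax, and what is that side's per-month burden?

Demand slope: (244 − 262)/(42 − 33) = -2, so Qd = 328 − 2P.
Supply slope: (248 − 288)/(31 − 41) = 4, so Qs = 4P + 124.
Before the tax: set 328 − 2P = 4P + 124 → P* = 34, Q* = 260.
With the tax collected from consumers, demand (in seller-price terms) shifts: Qd = 328 − 2(P + 28.5).
Solving gives Q = 222 with consumers paying 53 and sellers receiving 24.5 (the 28.5 wedge).
Per-month burden: consumers 19, sellers 9.5.
Consumers take the larger share because demand is less price-elastic here (demand slope 2 vs supply slope 4).
The less price-elastic side of the market bears the larger share of a per-unit tax.

Consumers bear the larger share: 19 per month.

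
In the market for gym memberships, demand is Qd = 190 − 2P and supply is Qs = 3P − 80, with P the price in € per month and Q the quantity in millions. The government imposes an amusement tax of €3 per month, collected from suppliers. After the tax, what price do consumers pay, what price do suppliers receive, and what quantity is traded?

Consumers pay €55.8; suppliers receive €52.8; quantity = 78.4.

Before the tax: set 190 − 2P = 3P − 80 → P* = €54, Q* = 82.
With the tax collected from suppliers, supply shifts: Qs = 3(P − 3) − 80.
New equilibrium: consumers pay €55.8, suppliers receive €52.8, Q = 78.4. (Wedge: Pb − Ps = 3.)
The less price-elastic side of the market bears the larger share of a per-unit tax.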